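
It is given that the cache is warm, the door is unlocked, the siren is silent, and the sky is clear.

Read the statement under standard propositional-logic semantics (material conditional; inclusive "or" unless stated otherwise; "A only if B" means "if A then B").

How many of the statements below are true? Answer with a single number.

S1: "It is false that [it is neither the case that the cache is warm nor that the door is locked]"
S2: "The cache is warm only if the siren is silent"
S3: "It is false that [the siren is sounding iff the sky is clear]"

Let V = "the cache is warm" (True), U = "the door is locked" (False), L = "the siren is sounding" (False), R = "the sky is overcast" (False).

S1: In symbols: not (V nor U)

V nor U = True nor False = False
not (V nor U) = not False = True
Thus S1 is true.

S2: Formalization: V -> not L

not L = not False = True
V -> not L = True -> True = True
So S2 is true.

S3: In symbols: not (L iff not R)

not R = not False = True
L iff not R = False iff True = False
not (L iff not R) = not False = True
Hence S3 is true.

3 of the 3 statements are true (S1, S2, S3).

3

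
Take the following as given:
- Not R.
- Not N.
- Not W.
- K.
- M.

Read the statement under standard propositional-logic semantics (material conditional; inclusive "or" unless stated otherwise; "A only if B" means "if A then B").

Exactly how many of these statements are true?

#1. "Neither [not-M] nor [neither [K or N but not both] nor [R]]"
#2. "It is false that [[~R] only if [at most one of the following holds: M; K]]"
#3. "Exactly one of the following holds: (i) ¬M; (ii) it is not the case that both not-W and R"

3

#1: Formalization: ¬M ↓ ((K ⊕ N) ↓ R)

¬M = ¬T = F
K ⊕ N = T ⊕ F = T
(K ⊕ N) ↓ R = T ↓ F = F
¬M ↓ ((K ⊕ N) ↓ R) = F ↓ F = T
So #1 is true.

#2: This is ¬(¬R → (M ↑ K)).

¬R = ¬F = T
M ↑ K = T ↑ T = F
¬R → (M ↑ K) = T → F = F
¬(¬R → (M ↑ K)) = ¬F = T
Thus #2 is true.

#3: This is ¬M ⊕ (¬W ↑ R).

¬M = ¬T = F
¬W = ¬F = T
¬W ↑ R = T ↑ F = T
¬M ⊕ (¬W ↑ R) = F ⊕ T = T
Thus #3 is true.

True statements: 3 (#1, #2, #3).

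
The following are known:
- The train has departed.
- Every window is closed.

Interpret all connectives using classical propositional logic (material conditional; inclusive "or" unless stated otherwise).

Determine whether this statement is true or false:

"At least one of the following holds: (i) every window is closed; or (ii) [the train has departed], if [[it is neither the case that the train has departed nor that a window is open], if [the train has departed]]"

True.

Let P = "a window is open" (F), U = "the train has departed" (T).
This is ¬P ∨ ((U → (U ↓ P)) → U).

¬P = ¬F = T
U ↓ P = T ↓ F = F
U → (U ↓ P) = T → F = F
(U → (U ↓ P)) → U = F → T = T
¬P ∨ ((U → (U ↓ P)) → U) = T ∨ T = T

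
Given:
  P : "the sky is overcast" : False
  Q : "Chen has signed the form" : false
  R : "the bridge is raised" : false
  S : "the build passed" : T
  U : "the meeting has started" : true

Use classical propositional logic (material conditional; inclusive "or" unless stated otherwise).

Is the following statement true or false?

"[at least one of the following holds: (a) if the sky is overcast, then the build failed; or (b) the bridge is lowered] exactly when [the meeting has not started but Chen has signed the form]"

Values: P=False, S=True, R=False, U=True, Q=False.
In symbols: ((P -> not S) or not R) iff (not U and Q)

not S = not True = False
P -> not S = False -> False = True
not R = not False = True
(P -> not S) or not R = True or True = True
not U = not True = False
not U and Q = False and False = False
((P -> not S) or not R) iff (not U and Q) = True iff False = False

false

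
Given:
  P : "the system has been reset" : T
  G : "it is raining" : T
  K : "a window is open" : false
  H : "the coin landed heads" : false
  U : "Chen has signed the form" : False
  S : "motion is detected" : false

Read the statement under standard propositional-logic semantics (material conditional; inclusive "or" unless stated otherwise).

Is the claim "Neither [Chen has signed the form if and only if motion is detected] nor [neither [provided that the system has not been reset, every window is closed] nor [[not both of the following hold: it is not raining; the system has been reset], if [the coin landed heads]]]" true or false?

The statement is false.

Values: U=F, S=F, P=T, K=F, H=F, G=T.
This is (U ↔ S) ↓ ((¬P → ¬K) ↓ (H → (¬G ↑ P))).

U ↔ S = F ↔ F = T
¬P = ¬T = F
¬K = ¬F = T
¬P → ¬K = F → T = T
¬G = ¬T = F
¬G ↑ P = F ↑ T = T
H → (¬G ↑ P) = F → T = T
(¬P → ¬K) ↓ (H → (¬G ↑ P)) = T ↓ T = F
(U ↔ S) ↓ ((¬P → ¬K) ↓ (H → (¬G ↑ P))) = T ↓ F = F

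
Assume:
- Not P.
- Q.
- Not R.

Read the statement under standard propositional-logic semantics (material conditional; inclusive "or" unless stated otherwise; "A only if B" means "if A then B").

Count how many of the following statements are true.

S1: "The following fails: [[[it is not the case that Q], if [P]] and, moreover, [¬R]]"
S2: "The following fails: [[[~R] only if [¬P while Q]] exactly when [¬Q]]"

1

S1: Formalization: ~((P -> ~Q) & ~R)

~Q = ~T = F
P -> ~Q = F -> F = T
~R = ~F = T
(P -> ~Q) & ~R = T & T = T
~((P -> ~Q) & ~R) = ~T = F
So S1 is false.

S2: Formalization: ~((~R -> (~P & Q)) <-> ~Q)

~R = ~F = T
~P = ~F = T
~P & Q = T & T = T
~R -> (~P & Q) = T -> T = T
~Q = ~T = F
(~R -> (~P & Q)) <-> ~Q = T <-> F = F
~((~R -> (~P & Q)) <-> ~Q) = ~F = T
So S2 is true.

Count: 1.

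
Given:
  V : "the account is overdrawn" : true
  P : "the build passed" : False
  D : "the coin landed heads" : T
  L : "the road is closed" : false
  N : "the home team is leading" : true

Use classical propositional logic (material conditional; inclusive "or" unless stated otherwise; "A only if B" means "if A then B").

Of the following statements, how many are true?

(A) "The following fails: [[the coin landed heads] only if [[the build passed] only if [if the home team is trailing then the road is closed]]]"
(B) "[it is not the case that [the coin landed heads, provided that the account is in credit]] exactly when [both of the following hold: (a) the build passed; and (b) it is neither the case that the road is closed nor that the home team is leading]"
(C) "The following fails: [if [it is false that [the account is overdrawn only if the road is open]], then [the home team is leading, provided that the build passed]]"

1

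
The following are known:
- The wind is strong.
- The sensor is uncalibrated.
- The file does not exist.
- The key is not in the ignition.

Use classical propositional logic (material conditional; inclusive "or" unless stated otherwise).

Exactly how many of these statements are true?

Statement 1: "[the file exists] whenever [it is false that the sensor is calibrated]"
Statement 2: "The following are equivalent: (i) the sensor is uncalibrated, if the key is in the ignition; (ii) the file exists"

0

Let Q = "the sensor is calibrated" (F), R = "the file exists" (F), S = "the key is in the ignition" (F).

Statement 1: Formalization: ¬Q → R

¬Q = ¬F = T
¬Q → R = T → F = F
Thus Statement 1 is false.

Statement 2: Formalization: (S → ¬Q) ↔ R

¬Q = ¬F = T
S → ¬Q = F → T = T
(S → ¬Q) ↔ R = T ↔ F = F
Hence Statement 2 is false.

Count: 0.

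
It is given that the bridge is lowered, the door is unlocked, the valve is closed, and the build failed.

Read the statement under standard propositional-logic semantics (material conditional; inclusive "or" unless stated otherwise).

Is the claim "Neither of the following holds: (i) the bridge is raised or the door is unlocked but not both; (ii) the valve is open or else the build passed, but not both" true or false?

The statement is false.

Let P = "the bridge is raised" (F), Q = "the door is locked" (F), R = "the valve is open" (F), S = "the build passed" (F).
This is (P xor ~Q) nor (R xor S).

~Q = ~F = T
P xor ~Q = F xor T = T
R xor S = F xor F = F
(P xor ~Q) nor (R xor S) = T nor F = F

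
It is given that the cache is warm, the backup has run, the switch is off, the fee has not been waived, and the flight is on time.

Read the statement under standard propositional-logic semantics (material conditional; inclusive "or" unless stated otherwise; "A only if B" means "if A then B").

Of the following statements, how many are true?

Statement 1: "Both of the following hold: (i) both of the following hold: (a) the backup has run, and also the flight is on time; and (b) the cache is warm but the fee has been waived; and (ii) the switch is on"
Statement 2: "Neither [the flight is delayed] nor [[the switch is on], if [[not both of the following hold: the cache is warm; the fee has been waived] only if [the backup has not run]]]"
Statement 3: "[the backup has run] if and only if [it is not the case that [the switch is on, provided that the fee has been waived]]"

Let Q = "the backup has run" (True), U = "the flight is delayed" (False), P = "the cache is warm" (True), S = "the fee has been waived" (False), R = "the switch is on" (False).

Statement 1: Formalization: ((Q and not U) and (P and S)) and R

not U = not False = True
Q and not U = True and True = True
P and S = True and False = False
(Q and not U) and (P and S) = True and False = False
((Q and not U) and (P and S)) and R = False and False = False
So Statement 1 is false.

Statement 2: Formalization: U nor (((P nand S) -> not Q) -> R)

P nand S = True nand False = True
not Q = not True = False
(P nand S) -> not Q = True -> False = False
((P nand S) -> not Q) -> R = False -> False = True
U nor (((P nand S) -> not Q) -> R) = False nor True = False
So Statement 2 is false.

Statement 3: This is Q iff not (S -> R).

S -> R = False -> False = True
not (S -> R) = not True = False
Q iff not (S -> R) = True iff False = False
Hence Statement 3 is false.

True statements: 0 (none).

0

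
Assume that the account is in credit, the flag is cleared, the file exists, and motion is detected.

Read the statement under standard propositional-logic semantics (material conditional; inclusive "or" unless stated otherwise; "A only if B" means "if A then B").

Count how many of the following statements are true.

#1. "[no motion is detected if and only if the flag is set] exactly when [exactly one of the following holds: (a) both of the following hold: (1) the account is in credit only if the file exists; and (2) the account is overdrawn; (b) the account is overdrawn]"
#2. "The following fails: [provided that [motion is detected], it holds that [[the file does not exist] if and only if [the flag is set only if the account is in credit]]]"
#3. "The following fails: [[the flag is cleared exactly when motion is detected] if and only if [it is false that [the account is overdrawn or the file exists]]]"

Let S = "motion is detected" (T), Q = "the flag is set" (F), P = "the account is overdrawn" (F), R = "the file exists" (T).

#1: This is (¬S ↔ Q) ↔ (((¬P → R) ∧ P) ⊕ P).

¬S = ¬T = F
¬S ↔ Q = F ↔ F = T
¬P = ¬F = T
¬P → R = T → T = T
(¬P → R) ∧ P = T ∧ F = F
((¬P → R) ∧ P) ⊕ P = F ⊕ F = F
(¬S ↔ Q) ↔ (((¬P → R) ∧ P) ⊕ P) = T ↔ F = F
Hence #1 is false.

#2: This is ¬(S → (¬R ↔ (Q → ¬P))).

¬R = ¬T = F
¬P = ¬F = T
Q → ¬P = F → T = T
¬R ↔ (Q → ¬P) = F ↔ T = F
S → (¬R ↔ (Q → ¬P)) = T → F = F
¬(S → (¬R ↔ (Q → ¬P))) = ¬F = T
So #2 is true.

#3: In symbols: ¬((¬Q ↔ S) ↔ ¬(P ∨ R))

¬Q = ¬F = T
¬Q ↔ S = T ↔ T = T
P ∨ R = F ∨ T = T
¬(P ∨ R) = ¬T = F
(¬Q ↔ S) ↔ ¬(P ∨ R) = T ↔ F = F
¬((¬Q ↔ S) ↔ ¬(P ∨ R)) = ¬F = T
So #3 is true.

True statements: 2.

2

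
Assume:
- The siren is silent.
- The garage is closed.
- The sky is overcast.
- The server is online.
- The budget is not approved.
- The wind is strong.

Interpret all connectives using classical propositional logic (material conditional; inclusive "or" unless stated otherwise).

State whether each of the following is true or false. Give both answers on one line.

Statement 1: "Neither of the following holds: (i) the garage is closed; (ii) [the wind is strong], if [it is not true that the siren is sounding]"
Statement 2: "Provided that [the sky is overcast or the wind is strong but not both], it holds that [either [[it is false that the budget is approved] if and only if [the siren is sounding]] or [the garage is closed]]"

Let Q = "the garage is closed" (True), P = "the siren is sounding" (False), V = "the wind is strong" (True), R = "the sky is overcast" (True), U = "the budget is approved" (False).

Statement 1: Formalization: Q nor (not P -> V)

not P = not False = True
not P -> V = True -> True = True
Q nor (not P -> V) = True nor True = False
Hence Statement 1 is false.

Statement 2: In symbols: (R xor V) -> ((not U iff P) or Q)

R xor V = True xor True = False
not U = not False = True
not U iff P = True iff False = False
(not U iff P) or Q = False or True = True
(R xor V) -> ((not U iff P) or Q) = False -> True = True
Thus Statement 2 is true.

Statement 1 False / Statement 2 True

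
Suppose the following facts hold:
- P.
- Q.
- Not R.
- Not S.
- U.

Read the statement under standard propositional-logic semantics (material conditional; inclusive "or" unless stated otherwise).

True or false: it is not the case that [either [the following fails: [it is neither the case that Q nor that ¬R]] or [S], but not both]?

False.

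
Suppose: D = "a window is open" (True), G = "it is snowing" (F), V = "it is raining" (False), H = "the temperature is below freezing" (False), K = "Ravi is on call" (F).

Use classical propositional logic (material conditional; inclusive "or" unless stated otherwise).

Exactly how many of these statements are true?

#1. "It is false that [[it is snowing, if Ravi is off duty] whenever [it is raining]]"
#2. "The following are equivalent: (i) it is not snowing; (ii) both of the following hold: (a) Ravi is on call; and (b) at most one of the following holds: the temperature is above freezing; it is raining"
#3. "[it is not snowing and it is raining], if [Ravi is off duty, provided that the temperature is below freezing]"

#1: Formalization: not (V -> (not K -> G))

not K = not False = True
not K -> G = True -> False = False
V -> (not K -> G) = False -> False = True
not (V -> (not K -> G)) = not True = False
Thus #1 is false.

#2: Formalization: not G iff (K and (not H nand V))

not G = not False = True
not H = not False = True
not H nand V = True nand False = True
K and (not H nand V) = False and True = False
not G iff (K and (not H nand V)) = True iff False = False
Hence #2 is false.

#3: In symbols: (H -> not K) -> (not G and V)

not K = not False = True
H -> not K = False -> True = True
not G = not False = True
not G and V = True and False = False
(H -> not K) -> (not G and V) = True -> False = False
So #3 is false.

Count: 0.

0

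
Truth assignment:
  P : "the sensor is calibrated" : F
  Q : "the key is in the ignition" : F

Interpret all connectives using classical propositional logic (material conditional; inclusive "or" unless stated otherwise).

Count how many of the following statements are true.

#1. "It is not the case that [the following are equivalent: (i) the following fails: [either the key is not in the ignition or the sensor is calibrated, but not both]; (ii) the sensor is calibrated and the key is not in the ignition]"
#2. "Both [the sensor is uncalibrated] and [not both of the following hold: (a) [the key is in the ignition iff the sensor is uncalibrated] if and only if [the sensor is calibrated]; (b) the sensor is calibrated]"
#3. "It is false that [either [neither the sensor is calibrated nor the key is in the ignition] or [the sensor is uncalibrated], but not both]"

#1: Formalization: ¬(¬(¬Q ⊕ P) ↔ (P ∧ ¬Q))

¬Q = ¬F = T
¬Q ⊕ P = T ⊕ F = T
¬(¬Q ⊕ P) = ¬T = F
¬Q = ¬F = T
P ∧ ¬Q = F ∧ T = F
¬(¬Q ⊕ P) ↔ (P ∧ ¬Q) = F ↔ F = T
¬(¬(¬Q ⊕ P) ↔ (P ∧ ¬Q)) = ¬T = F
Thus #1 is false.

#2: This is ¬P ∧ (((Q ↔ ¬P) ↔ P) ↑ P).

¬P = ¬F = T
¬P = ¬F = T
Q ↔ ¬P = F ↔ T = F
(Q ↔ ¬P) ↔ P = F ↔ F = T
((Q ↔ ¬P) ↔ P) ↑ P = T ↑ F = T
¬P ∧ (((Q ↔ ¬P) ↔ P) ↑ P) = T ∧ T = T
Hence #2 is true.

#3: Formalization: ¬((P ↓ Q) ⊕ ¬P)

P ↓ Q = F ↓ F = T
¬P = ¬F = T
(P ↓ Q) ⊕ ¬P = T ⊕ T = F
¬((P ↓ Q) ⊕ ¬P) = ¬F = T
Hence #3 is true.

2 of the 3 statements are true.

2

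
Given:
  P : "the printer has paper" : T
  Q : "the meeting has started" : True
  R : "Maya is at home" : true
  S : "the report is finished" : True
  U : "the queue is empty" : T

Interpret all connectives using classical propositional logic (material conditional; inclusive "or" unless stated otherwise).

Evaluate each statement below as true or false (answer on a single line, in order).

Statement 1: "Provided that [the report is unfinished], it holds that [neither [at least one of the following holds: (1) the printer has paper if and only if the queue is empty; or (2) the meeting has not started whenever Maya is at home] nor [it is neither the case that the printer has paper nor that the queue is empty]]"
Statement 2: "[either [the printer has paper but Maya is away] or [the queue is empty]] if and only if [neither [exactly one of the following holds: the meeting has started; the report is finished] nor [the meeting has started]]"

Statement 1 T, Statement 2 F

Statement 1: This is not S -> (((P iff U) or (R -> not Q)) nor (P nor U)).

not S = not True = False
P iff U = True iff True = True
not Q = not True = False
R -> not Q = True -> False = False
(P iff U) or (R -> not Q) = True or False = True
P nor U = True nor True = False
((P iff U) or (R -> not Q)) nor (P nor U) = True nor False = False
not S -> (((P iff U) or (R -> not Q)) nor (P nor U)) = False -> False = True
Thus Statement 1 is true.

Statement 2: Parsed as ((P and not R) or U) iff ((Q xor S) nor Q)

not R = not True = False
P and not R = True and False = False
(P and not R) or U = False or True = True
Q xor S = True xor True = False
(Q xor S) nor Q = False nor True = False
((P and not R) or U) iff ((Q xor S) nor Q) = True iff False = False
Hence Statement 2 is false.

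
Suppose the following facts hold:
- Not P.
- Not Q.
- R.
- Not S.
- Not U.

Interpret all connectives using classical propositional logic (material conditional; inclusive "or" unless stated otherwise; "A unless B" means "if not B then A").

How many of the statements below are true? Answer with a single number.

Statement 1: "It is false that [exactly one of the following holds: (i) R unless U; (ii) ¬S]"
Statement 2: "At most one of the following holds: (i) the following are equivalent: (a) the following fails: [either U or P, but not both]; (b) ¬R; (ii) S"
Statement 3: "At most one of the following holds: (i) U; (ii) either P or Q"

3

Statement 1: Parsed as not ((R or U) xor not S)

R or U = True or False = True
not S = not False = True
(R or U) xor not S = True xor True = False
not ((R or U) xor not S) = not False = True
So Statement 1 is true.

Statement 2: Formalization: (not (U xor P) iff not R) nand S

U xor P = False xor False = False
not (U xor P) = not False = True
not R = not True = False
not (U xor P) iff not R = True iff False = False
(not (U xor P) iff not R) nand S = False nand False = True
So Statement 2 is true.

Statement 3: Parsed as U nand (P or Q)

P or Q = False or False = False
U nand (P or Q) = False nand False = True
Hence Statement 3 is true.

Count: 3.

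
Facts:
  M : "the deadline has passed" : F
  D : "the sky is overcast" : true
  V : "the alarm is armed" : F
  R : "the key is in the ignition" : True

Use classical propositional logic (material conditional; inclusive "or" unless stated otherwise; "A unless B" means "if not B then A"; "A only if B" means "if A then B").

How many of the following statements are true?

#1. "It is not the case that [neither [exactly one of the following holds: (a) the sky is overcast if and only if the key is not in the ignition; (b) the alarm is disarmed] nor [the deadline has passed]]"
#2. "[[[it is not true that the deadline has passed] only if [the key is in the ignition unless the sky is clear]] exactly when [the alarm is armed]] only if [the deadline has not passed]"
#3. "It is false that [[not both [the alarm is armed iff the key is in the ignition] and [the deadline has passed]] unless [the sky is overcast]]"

#1: In symbols: not (((D iff not R) xor not V) nor M)

not R = not True = False
D iff not R = True iff False = False
not V = not False = True
(D iff not R) xor not V = False xor True = True
((D iff not R) xor not V) nor M = True nor False = False
not (((D iff not R) xor not V) nor M) = not False = True
Hence #1 is true.

#2: Parsed as ((not M -> (R or not D)) iff V) -> not M

not M = not False = True
not D = not True = False
R or not D = True or False = True
not M -> (R or not D) = True -> True = True
(not M -> (R or not D)) iff V = True iff False = False
not M = not False = True
((not M -> (R or not D)) iff V) -> not M = False -> True = True
So #2 is true.

#3: Parsed as not (((V iff R) nand M) or D)

V iff R = False iff True = False
(V iff R) nand M = False nand False = True
((V iff R) nand M) or D = True or True = True
not (((V iff R) nand M) or D) = not True = False
So #3 is false.

True statements: 2 (#1, #2).

2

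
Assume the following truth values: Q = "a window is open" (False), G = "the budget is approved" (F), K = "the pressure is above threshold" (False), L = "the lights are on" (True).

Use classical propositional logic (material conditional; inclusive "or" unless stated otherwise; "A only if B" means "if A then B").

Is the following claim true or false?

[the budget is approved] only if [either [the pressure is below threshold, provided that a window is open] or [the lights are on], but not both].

In symbols: G → ((Q → ¬K) ⊕ L)

¬K = ¬F = T
Q → ¬K = F → T = T
(Q → ¬K) ⊕ L = T ⊕ T = F
G → ((Q → ¬K) ⊕ L) = F → F = T

true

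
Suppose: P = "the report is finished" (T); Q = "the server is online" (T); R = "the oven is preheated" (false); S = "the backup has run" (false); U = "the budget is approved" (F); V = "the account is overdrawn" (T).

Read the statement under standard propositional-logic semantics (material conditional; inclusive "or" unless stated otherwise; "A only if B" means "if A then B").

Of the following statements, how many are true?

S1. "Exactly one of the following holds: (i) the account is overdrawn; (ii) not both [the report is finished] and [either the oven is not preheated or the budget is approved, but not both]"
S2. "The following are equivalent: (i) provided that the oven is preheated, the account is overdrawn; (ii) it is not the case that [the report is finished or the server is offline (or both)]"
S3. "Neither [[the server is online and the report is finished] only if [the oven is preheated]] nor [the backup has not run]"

S1: Formalization: V xor (P nand (not R xor U))

not R = not False = True
not R xor U = True xor False = True
P nand (not R xor U) = True nand True = False
V xor (P nand (not R xor U)) = True xor False = True
Hence S1 is true.

S2: In symbols: (R -> V) iff not (P or not Q)

R -> V = False -> True = True
not Q = not True = False
P or not Q = True or False = True
not (P or not Q) = not True = False
(R -> V) iff not (P or not Q) = True iff False = False
So S2 is false.

S3: Parsed as ((Q and P) -> R) nor not S

Q and P = True and True = True
(Q and P) -> R = True -> False = False
not S = not False = True
((Q and P) -> R) nor not S = False nor True = False
Hence S3 is false.

True statements: 1.

1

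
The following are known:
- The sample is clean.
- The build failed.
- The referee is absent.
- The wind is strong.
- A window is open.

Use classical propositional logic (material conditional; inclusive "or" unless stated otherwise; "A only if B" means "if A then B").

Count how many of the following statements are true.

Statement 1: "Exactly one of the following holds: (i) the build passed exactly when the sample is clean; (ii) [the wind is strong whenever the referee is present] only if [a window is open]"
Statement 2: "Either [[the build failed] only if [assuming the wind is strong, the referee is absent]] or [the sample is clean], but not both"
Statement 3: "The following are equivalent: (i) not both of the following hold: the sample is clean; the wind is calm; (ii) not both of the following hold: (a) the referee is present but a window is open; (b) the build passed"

2

Let S = "the build passed" (F), L = "the sample is contaminated" (F), Q = "the referee is present" (F), M = "the wind is strong" (T), U = "a window is open" (T).

Statement 1: Formalization: (S ↔ ¬L) ⊕ ((Q → M) → U)

¬L = ¬F = T
S ↔ ¬L = F ↔ T = F
Q → M = F → T = T
(Q → M) → U = T → T = T
(S ↔ ¬L) ⊕ ((Q → M) → U) = F ⊕ T = T
Hence Statement 1 is true.

Statement 2: In symbols: (¬S → (M → ¬Q)) ⊕ ¬L

¬S = ¬F = T
¬Q = ¬F = T
M → ¬Q = T → T = T
¬S → (M → ¬Q) = T → T = T
¬L = ¬F = T
(¬S → (M → ¬Q)) ⊕ ¬L = T ⊕ T = F
Hence Statement 2 is false.

Statement 3: This is (¬L ↑ ¬M) ↔ ((Q ∧ U) ↑ S).

¬L = ¬F = T
¬M = ¬T = F
¬L ↑ ¬M = T ↑ F = T
Q ∧ U = F ∧ T = F
(Q ∧ U) ↑ S = F ↑ F = T
(¬L ↑ ¬M) ↔ ((Q ∧ U) ↑ S) = T ↔ T = T
So Statement 3 is true.

Count: 2.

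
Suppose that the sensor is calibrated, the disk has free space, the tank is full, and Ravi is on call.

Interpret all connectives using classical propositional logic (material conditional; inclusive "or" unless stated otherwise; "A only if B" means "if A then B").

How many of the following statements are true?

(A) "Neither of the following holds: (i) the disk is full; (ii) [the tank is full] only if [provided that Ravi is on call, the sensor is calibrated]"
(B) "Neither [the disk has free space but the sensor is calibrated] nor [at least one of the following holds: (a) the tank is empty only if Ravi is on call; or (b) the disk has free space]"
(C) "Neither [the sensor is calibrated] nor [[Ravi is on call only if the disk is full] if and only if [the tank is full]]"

0

Let S = "the disk is full" (False), W = "the tank is full" (True), D = "Ravi is on call" (True), U = "the sensor is calibrated" (True).

(A): In symbols: S nor (W -> (D -> U))

D -> U = True -> True = True
W -> (D -> U) = True -> True = True
S nor (W -> (D -> U)) = False nor True = False
Hence (A) is false.

(B): In symbols: (not S and U) nor ((not W -> D) or not S)

not S = not False = True
not S and U = True and True = True
not W = not True = False
not W -> D = False -> True = True
not S = not False = True
(not W -> D) or not S = True or True = True
(not S and U) nor ((not W -> D) or not S) = True nor True = False
Thus (B) is false.

(C): Parsed as U nor ((D -> S) iff W)

D -> S = True -> False = False
(D -> S) iff W = False iff True = False
U nor ((D -> S) iff W) = True nor False = False
Thus (C) is false.

Count: 0.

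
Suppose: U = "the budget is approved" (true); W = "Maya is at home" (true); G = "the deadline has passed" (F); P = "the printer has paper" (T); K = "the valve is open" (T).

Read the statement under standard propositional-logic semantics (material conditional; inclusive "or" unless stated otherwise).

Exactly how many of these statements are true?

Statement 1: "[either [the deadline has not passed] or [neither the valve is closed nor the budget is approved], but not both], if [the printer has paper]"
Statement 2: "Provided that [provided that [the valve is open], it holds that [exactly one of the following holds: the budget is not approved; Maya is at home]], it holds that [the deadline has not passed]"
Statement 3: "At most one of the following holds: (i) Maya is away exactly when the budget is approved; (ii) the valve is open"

3

Statement 1: Parsed as P -> (~G xor (~K nor U))

~G = ~F = T
~K = ~T = F
~K nor U = F nor T = F
~G xor (~K nor U) = T xor F = T
P -> (~G xor (~K nor U)) = T -> T = T
Thus Statement 1 is true.

Statement 2: Formalization: (K -> (~U xor W)) -> ~G

~U = ~T = F
~U xor W = F xor T = T
K -> (~U xor W) = T -> T = T
~G = ~F = T
(K -> (~U xor W)) -> ~G = T -> T = T
Hence Statement 2 is true.

Statement 3: In symbols: (~W <-> U) nand K

~W = ~T = F
~W <-> U = F <-> T = F
(~W <-> U) nand K = F nand T = T
Hence Statement 3 is true.

Count: 3.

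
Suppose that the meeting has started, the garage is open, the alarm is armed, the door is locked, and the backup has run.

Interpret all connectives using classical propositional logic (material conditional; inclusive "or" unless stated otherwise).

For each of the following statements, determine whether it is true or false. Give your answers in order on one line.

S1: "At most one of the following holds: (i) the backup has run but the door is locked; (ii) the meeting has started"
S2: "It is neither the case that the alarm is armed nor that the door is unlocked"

Let W = "the backup has run" (T), D = "the door is locked" (T), L = "the meeting has started" (T), H = "the alarm is armed" (T).

S1: In symbols: (W & D) nand L

W & D = T & T = T
(W & D) nand L = T nand T = F
Thus S1 is false.

S2: This is H nor ~D.

~D = ~T = F
H nor ~D = T nor F = F
So S2 is false.

S1 False; S2 False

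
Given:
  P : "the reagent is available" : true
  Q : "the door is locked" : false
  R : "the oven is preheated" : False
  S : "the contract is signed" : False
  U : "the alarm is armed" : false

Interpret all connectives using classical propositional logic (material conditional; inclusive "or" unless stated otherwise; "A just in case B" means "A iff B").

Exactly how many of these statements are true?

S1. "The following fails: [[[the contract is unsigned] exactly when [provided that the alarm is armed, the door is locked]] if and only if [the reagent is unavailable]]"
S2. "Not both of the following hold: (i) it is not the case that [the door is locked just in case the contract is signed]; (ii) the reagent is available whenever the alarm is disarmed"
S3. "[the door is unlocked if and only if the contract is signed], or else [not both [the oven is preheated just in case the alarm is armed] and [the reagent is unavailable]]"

3

S1: In symbols: ~((~S <-> (U -> Q)) <-> ~P)

~S = ~F = T
U -> Q = F -> F = T
~S <-> (U -> Q) = T <-> T = T
~P = ~T = F
(~S <-> (U -> Q)) <-> ~P = T <-> F = F
~((~S <-> (U -> Q)) <-> ~P) = ~F = T
Hence S1 is true.

S2: Formalization: ~(Q <-> S) nand (~U -> P)

Q <-> S = F <-> F = T
~(Q <-> S) = ~T = F
~U = ~F = T
~U -> P = T -> T = T
~(Q <-> S) nand (~U -> P) = F nand T = T
Hence S2 is true.

S3: Formalization: (~Q <-> S) | ((R <-> U) nand ~P)

~Q = ~F = T
~Q <-> S = T <-> F = F
R <-> U = F <-> F = T
~P = ~T = F
(R <-> U) nand ~P = T nand F = T
(~Q <-> S) | ((R <-> U) nand ~P) = F | T = T
So S3 is true.

Count: 3.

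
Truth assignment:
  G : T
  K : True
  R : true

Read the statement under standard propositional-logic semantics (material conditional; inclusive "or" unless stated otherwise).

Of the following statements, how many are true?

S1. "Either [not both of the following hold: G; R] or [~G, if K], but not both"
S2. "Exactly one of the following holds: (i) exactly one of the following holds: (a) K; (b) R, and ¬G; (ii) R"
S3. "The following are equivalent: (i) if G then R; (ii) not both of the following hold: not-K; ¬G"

1

S1: Parsed as (G ↑ R) ⊕ (K → ¬G)

G ↑ R = T ↑ T = F
¬G = ¬T = F
K → ¬G = T → F = F
(G ↑ R) ⊕ (K → ¬G) = F ⊕ F = F
Thus S1 is false.

S2: Formalization: (K ⊕ (R ∧ ¬G)) ⊕ R

¬G = ¬T = F
R ∧ ¬G = T ∧ F = F
K ⊕ (R ∧ ¬G) = T ⊕ F = T
(K ⊕ (R ∧ ¬G)) ⊕ R = T ⊕ T = F
Thus S2 is false.

S3: In symbols: (G → R) ↔ (¬K ↑ ¬G)

G → R = T → T = T
¬K = ¬T = F
¬G = ¬T = F
¬K ↑ ¬G = F ↑ F = T
(G → R) ↔ (¬K ↑ ¬G) = T ↔ T = T
Hence S3 is true.

1 of the 3 statements is true (S3).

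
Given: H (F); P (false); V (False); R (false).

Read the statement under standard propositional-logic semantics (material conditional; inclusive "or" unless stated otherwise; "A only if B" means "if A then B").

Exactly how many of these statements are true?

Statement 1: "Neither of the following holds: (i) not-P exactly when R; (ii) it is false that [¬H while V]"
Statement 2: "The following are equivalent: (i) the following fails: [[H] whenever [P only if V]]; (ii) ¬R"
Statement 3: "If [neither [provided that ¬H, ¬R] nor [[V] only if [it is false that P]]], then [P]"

Statement 1: Formalization: (~P <-> R) nor ~(~H & V)

~P = ~F = T
~P <-> R = T <-> F = F
~H = ~F = T
~H & V = T & F = F
~(~H & V) = ~F = T
(~P <-> R) nor ~(~H & V) = F nor T = F
Hence Statement 1 is false.

Statement 2: This is ~((P -> V) -> H) <-> ~R.

P -> V = F -> F = T
(P -> V) -> H = T -> F = F
~((P -> V) -> H) = ~F = T
~R = ~F = T
~((P -> V) -> H) <-> ~R = T <-> T = T
Hence Statement 2 is true.

Statement 3: Parsed as ((~H -> ~R) nor (V -> ~P)) -> P

~H = ~F = T
~R = ~F = T
~H -> ~R = T -> T = T
~P = ~F = T
V -> ~P = F -> T = T
(~H -> ~R) nor (V -> ~P) = T nor T = F
((~H -> ~R) nor (V -> ~P)) -> P = F -> F = T
Thus Statement 3 is true.

Count: 2.

2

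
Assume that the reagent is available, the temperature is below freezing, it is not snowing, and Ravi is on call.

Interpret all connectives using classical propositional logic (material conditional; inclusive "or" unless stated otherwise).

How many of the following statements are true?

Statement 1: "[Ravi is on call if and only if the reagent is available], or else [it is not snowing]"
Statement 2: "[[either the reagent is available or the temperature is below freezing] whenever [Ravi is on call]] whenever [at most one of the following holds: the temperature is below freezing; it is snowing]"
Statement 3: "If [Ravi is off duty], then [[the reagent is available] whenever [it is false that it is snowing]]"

Let S = "Ravi is on call" (True), P = "the reagent is available" (True), R = "it is snowing" (False), Q = "the temperature is below freezing" (True).

Statement 1: This is (S iff P) or not R.

S iff P = True iff True = True
not R = not False = True
(S iff P) or not R = True or True = True
Thus Statement 1 is true.

Statement 2: This is (Q nand R) -> (S -> (P or Q)).

Q nand R = True nand False = True
P or Q = True or True = True
S -> (P or Q) = True -> True = True
(Q nand R) -> (S -> (P or Q)) = True -> True = True
So Statement 2 is true.

Statement 3: This is not S -> (not R -> P).

not S = not True = False
not R = not False = True
not R -> P = True -> True = True
not S -> (not R -> P) = False -> True = True
Hence Statement 3 is true.

Count: 3.

3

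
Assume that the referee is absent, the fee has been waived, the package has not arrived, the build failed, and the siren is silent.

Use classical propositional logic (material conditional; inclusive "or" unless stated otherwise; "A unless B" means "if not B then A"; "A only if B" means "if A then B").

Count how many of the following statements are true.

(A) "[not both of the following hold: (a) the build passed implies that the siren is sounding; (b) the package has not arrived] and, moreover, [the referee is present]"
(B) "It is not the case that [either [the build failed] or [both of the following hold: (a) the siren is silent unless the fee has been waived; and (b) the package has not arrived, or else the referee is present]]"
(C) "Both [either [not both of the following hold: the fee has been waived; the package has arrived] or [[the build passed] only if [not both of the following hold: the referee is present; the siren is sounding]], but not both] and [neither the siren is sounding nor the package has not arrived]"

0

Let N = "the build passed" (F), U = "the siren is sounding" (F), G = "the package has arrived" (F), D = "the referee is present" (F), K = "the fee has been waived" (T).

(A): Parsed as ((N -> U) nand ~G) & D

N -> U = F -> F = T
~G = ~F = T
(N -> U) nand ~G = T nand T = F
((N -> U) nand ~G) & D = F & F = F
So (A) is false.

(B): Parsed as ~(~N | ((~U | K) & (~G | D)))

~N = ~F = T
~U = ~F = T
~U | K = T | T = T
~G = ~F = T
~G | D = T | F = T
(~U | K) & (~G | D) = T & T = T
~N | ((~U | K) & (~G | D)) = T | T = T
~(~N | ((~U | K) & (~G | D))) = ~T = F
So (B) is false.

(C): Formalization: ((K nand G) xor (N -> (D nand U))) & (U nor ~G)

K nand G = T nand F = T
D nand U = F nand F = T
N -> (D nand U) = F -> T = T
(K nand G) xor (N -> (D nand U)) = T xor T = F
~G = ~F = T
U nor ~G = F nor T = F
((K nand G) xor (N -> (D nand U))) & (U nor ~G) = F & F = F
So (C) is false.

Count: 0.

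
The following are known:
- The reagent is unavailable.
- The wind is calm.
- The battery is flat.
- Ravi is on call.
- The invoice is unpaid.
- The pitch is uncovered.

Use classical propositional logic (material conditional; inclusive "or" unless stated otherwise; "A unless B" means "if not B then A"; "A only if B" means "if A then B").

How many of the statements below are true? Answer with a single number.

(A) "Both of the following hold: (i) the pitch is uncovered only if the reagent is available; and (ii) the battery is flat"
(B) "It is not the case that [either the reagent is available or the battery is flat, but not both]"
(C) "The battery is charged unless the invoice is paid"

0

Let P = "the pitch is covered" (False), V = "the reagent is available" (False), R = "the battery is charged" (False), S = "the invoice is paid" (False).

(A): This is (not P -> V) and not R.

not P = not False = True
not P -> V = True -> False = False
not R = not False = True
(not P -> V) and not R = False and True = False
Hence (A) is false.

(B): Parsed as not (V xor not R)

not R = not False = True
V xor not R = False xor True = True
not (V xor not R) = not True = False
Hence (B) is false.

(C): Parsed as R or S

R or S = False or False = False
Thus (C) is false.

0 of the 3 statements are true (none).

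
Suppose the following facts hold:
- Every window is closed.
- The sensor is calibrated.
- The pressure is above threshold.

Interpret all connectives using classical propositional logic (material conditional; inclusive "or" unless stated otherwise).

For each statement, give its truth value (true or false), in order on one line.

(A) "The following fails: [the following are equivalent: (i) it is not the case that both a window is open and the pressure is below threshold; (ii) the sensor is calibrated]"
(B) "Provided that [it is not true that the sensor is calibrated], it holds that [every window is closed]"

(A) F; (B) T

Let R = "a window is open" (F), W = "the pressure is above threshold" (T), G = "the sensor is calibrated" (T).

(A): This is ¬((R ↑ ¬W) ↔ G).

¬W = ¬T = F
R ↑ ¬W = F ↑ F = T
(R ↑ ¬W) ↔ G = T ↔ T = T
¬((R ↑ ¬W) ↔ G) = ¬T = F
Thus (A) is false.

(B): In symbols: ¬G → ¬R

¬G = ¬T = F
¬R = ¬F = T
¬G → ¬R = F → T = T
So (B) is true.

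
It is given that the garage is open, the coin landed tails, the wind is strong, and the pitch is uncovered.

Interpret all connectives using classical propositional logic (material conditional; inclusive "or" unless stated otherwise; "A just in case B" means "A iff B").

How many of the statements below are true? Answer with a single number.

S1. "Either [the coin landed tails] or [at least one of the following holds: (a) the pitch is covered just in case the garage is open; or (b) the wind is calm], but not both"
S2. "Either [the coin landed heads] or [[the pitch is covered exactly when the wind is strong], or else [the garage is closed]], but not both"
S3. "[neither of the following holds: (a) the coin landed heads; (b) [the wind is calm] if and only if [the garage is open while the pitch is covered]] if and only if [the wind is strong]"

Let D = "the coin landed heads" (False), S = "the pitch is covered" (False), V = "the garage is closed" (False), Q = "the wind is strong" (True).

S1: Formalization: not D xor ((S iff not V) or not Q)

not D = not False = True
not V = not False = True
S iff not V = False iff True = False
not Q = not True = False
(S iff not V) or not Q = False or False = False
not D xor ((S iff not V) or not Q) = True xor False = True
So S1 is true.

S2: This is D xor ((S iff Q) or V).

S iff Q = False iff True = False
(S iff Q) or V = False or False = False
D xor ((S iff Q) or V) = False xor False = False
Hence S2 is false.

S3: Parsed as (D nor (not Q iff (not V and S))) iff Q

not Q = not True = False
not V = not False = True
not V and S = True and False = False
not Q iff (not V and S) = False iff False = True
D nor (not Q iff (not V and S)) = False nor True = False
(D nor (not Q iff (not V and S))) iff Q = False iff True = False
Thus S3 is false.

1 of the 3 statements is true (S1).

1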